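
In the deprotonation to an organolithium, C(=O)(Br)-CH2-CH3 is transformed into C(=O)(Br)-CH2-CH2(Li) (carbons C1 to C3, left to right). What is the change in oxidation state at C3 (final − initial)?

0

Before: C3 has 1 bond to C, 3 bonds to H → oxidation state -3.
After: C3 has 1 bond to C, 2 bonds to H, 1 bond to Li → oxidation state -3.
Δ = -3 − (-3) = 0, so no net redox change at C3.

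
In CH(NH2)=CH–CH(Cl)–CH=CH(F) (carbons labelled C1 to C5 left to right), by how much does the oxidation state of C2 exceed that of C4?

0

C2: 3C, 1H → 0 − 1 = -1
C4: 3C, 1H → 0 − 1 = -1
Difference: -1 − (-1) = 0.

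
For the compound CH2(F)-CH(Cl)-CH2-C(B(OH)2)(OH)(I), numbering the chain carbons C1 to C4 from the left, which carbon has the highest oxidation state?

C4

Count +1 for every bond to an atom more electronegative than carbon and −1 for every bond to one less electronegative; C–C bonds are 0. Tallying each carbon:
C1: 1C, 2H, 1F → 0 − 2 + 1 = -1
C2: 2C, 1H, 1Cl → 0 − 1 + 1 = 0
C3: 2C, 2H → 0 − 2 = -2
C4: 1C, 1O, 1I, 1B → 0 + 1 + 1 − 1 = +1
The most oxidised carbon is C4 at +1.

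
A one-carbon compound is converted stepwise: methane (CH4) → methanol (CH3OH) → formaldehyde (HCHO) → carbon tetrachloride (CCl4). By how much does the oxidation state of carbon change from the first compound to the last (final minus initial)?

+8

Carbon oxidation states along the series — methane: -4, methanol: -2, formaldehyde: 0, carbon tetrachloride: +4.
Net change = +4 − (-4) = +8.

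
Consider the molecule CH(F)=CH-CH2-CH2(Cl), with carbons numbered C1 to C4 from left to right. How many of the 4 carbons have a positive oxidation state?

Tallying each carbon's bonds:
C1: 2C, 1H, 1F → 0 − 1 + 1 = 0
C2: 3C, 1H → 0 − 1 = -1
C3: 2C, 2H → 0 − 2 = -2
C4: 1C, 2H, 1Cl → 0 − 2 + 1 = -1
0 carbons meet the condition.

0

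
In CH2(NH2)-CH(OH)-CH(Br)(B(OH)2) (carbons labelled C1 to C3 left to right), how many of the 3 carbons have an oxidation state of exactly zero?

1

Each bond to a more electronegative atom (O, N, halogen) counts +1, each bond to a less electronegative atom (H, metal, B, Si) counts −1, and each C–C bond counts 0. Tallying each carbon:
C1: 1C, 2H, 1N → 0 − 2 + 1 = -1
C2: 2C, 1H, 1O → 0 − 1 + 1 = 0
C3: 1C, 1H, 1Br, 1B → 0 − 1 + 1 − 1 = -1
1 carbon (C2) meets the condition.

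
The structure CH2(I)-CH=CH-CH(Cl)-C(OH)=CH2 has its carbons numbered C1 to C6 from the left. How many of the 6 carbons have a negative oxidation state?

4

Tallying each carbon's bonds:
C1: 1C, 2H, 1I → 0 − 2 + 1 = -1
C2: 3C, 1H → 0 − 1 = -1
C3: 3C, 1H → 0 − 1 = -1
C4: 2C, 1H, 1Cl → 0 − 1 + 1 = 0
C5: 3C, 1O → 0 + 1 = +1
C6: 2C, 2H → 0 − 2 = -2
4 carbons (C1, C2, C3, C6) meet the condition.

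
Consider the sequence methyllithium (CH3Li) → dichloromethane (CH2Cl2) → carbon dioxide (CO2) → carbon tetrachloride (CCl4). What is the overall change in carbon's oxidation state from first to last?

+8

Carbon oxidation states along the series — methyllithium: -4, dichloromethane: 0, carbon dioxide: +4, carbon tetrachloride: +4.
Net change = +4 − (-4) = +8.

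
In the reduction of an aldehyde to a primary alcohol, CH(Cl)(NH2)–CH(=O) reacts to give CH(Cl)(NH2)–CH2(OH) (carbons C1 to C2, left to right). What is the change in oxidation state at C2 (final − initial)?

Before: C2 has 1 bond to C, 1 bond to H, 2 bonds to O → oxidation state +1.
After: C2 has 1 bond to C, 2 bonds to H, 1 bond to O → oxidation state -1.
Δ = -1 − (+1) = -2, so this is a reduction at C2.

-2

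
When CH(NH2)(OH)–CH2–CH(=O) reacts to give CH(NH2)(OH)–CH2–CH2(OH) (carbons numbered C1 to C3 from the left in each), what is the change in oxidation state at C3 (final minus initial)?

Before: C3 has 1 bond to C, 1 bond to H, 2 bonds to O → oxidation state +1.
After: C3 has 1 bond to C, 2 bonds to H, 1 bond to O → oxidation state -1.
Δ = -1 − (+1) = -2, so this is a reduction at C3.

-2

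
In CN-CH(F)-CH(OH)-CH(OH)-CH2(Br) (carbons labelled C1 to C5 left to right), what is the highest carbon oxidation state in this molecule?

Each bond to a more electronegative atom (O, N, halogen) counts +1, each bond to a less electronegative atom (H, metal, B, Si) counts −1, and each C–C bond counts 0. Tallying each carbon:
C1: 1C, 3N → 0 + 3 = +3
C2: 2C, 1H, 1F → 0 − 1 + 1 = 0
C3: 2C, 1H, 1O → 0 − 1 + 1 = 0
C4: 2C, 1H, 1O → 0 − 1 + 1 = 0
C5: 1C, 2H, 1Br → 0 − 2 + 1 = -1
The highest value is +3.

+3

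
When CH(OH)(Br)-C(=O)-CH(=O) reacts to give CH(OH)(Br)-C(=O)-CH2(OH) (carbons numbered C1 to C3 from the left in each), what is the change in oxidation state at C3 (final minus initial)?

Before: C3 has 1 bond to C, 1 bond to H, 2 bonds to O → oxidation state +1.
After: C3 has 1 bond to C, 2 bonds to H, 1 bond to O → oxidation state -1.
Δ = -1 − (+1) = -2, so this is a reduction at C3.

-2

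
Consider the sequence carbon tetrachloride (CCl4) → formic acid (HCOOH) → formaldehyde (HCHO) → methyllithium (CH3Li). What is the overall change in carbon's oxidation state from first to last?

Carbon oxidation states along the series — carbon tetrachloride: +4, formic acid: +2, formaldehyde: 0, methyllithium: -4.
Net change = -4 − (+4) = -8.

-8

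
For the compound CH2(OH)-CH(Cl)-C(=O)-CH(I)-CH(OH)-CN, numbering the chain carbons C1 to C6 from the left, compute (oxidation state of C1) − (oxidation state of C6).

-4

C1: 1C, 2H, 1O → 0 − 2 + 1 = -1
C6: 1C, 3N → 0 + 3 = +3
Difference: -1 − (+3) = -4.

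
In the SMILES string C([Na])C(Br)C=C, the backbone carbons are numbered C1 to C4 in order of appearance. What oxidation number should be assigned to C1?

-3

C1 has one bond to C (0), one bond to Na (-1), one bond to H (-1), one bond to H (-1).
Oxidation state = 0 − 1 − 1 − 1 = -3.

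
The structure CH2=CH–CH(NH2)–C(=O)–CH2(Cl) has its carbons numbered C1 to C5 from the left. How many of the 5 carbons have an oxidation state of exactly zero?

1

Assign +1 per bond to O/N/halogen, −1 per bond to H or an electropositive element, and 0 per bond to carbon. Tallying each carbon:
C1: 2C, 2H → 0 − 2 = -2
C2: 3C, 1H → 0 − 1 = -1
C3: 2C, 1H, 1N → 0 − 1 + 1 = 0
C4: 2C, 2O → 0 + 2 = +2
C5: 1C, 2H, 1Cl → 0 − 2 + 1 = -1
1 carbon (C3) meets the condition.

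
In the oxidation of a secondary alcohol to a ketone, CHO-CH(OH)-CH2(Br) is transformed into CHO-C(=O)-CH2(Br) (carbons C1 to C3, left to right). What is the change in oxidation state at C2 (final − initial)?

Before: C2 has 2 bonds to C, 1 bond to H, 1 bond to O → oxidation state 0.
After: C2 has 2 bonds to C, 2 bonds to O → oxidation state +2.
Δ = +2 − (0) = +2, so this is an oxidation at C2.

+2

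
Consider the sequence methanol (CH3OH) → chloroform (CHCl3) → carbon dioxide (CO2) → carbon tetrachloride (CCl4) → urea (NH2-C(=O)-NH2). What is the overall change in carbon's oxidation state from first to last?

+6

Carbon oxidation states along the series — methanol: -2, chloroform: +2, carbon dioxide: +4, carbon tetrachloride: +4, urea: +4.
Net change = +4 − (-2) = +6.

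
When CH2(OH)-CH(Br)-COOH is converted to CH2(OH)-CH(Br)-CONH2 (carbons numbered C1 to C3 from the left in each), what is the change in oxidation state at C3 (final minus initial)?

Before: C3 has 1 bond to C, 3 bonds to O → oxidation state +3.
After: C3 has 1 bond to C, 2 bonds to O, 1 bond to N → oxidation state +3.
Δ = +3 − (+3) = 0, so no net redox change at C3.

0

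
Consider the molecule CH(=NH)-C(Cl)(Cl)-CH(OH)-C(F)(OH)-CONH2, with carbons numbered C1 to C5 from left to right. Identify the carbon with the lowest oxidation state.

Assign +1 per bond to O/N/halogen, −1 per bond to H or an electropositive element, and 0 per bond to carbon. Tallying each carbon:
C1: 1C, 1H, 2N → 0 − 1 + 2 = +1
C2: 2C, 2Cl → 0 + 2 = +2
C3: 2C, 1H, 1O → 0 − 1 + 1 = 0
C4: 2C, 1O, 1F → 0 + 1 + 1 = +2
C5: 1C, 2O, 1N → 0 + 2 + 1 = +3
The most reduced carbon is C3 at 0.

C3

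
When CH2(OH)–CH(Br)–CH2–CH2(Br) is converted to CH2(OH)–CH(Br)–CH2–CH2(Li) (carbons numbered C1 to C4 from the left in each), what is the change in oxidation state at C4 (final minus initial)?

-2

Before: C4 has 1 bond to C, 2 bonds to H, 1 bond to Br → oxidation state -1.
After: C4 has 1 bond to C, 2 bonds to H, 1 bond to Li → oxidation state -3.
Δ = -3 − (-1) = -2, so this is a reduction at C4.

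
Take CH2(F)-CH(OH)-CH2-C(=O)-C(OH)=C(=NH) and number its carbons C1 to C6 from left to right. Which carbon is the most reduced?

Assign +1 per bond to O/N/halogen, −1 per bond to H or an electropositive element, and 0 per bond to carbon. Tallying each carbon:
C1: 1C, 2H, 1F → 0 − 2 + 1 = -1
C2: 2C, 1H, 1O → 0 − 1 + 1 = 0
C3: 2C, 2H → 0 − 2 = -2
C4: 2C, 2O → 0 + 2 = +2
C5: 3C, 1O → 0 + 1 = +1
C6: 2C, 2N → 0 + 2 = +2
The most reduced carbon is C3 at -2.

C3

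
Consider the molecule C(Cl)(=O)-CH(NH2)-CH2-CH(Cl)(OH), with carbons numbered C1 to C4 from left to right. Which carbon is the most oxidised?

C1

Bonds to more-electronegative neighbours contribute +1 each, bonds to H or metals contribute −1 each, and C–C bonds contribute 0. Tallying each carbon:
C1: 1C, 2O, 1Cl → 0 + 2 + 1 = +3
C2: 2C, 1H, 1N → 0 − 1 + 1 = 0
C3: 2C, 2H → 0 − 2 = -2
C4: 1C, 1H, 1O, 1Cl → 0 − 1 + 1 + 1 = +1
The most oxidised carbon is C1 at +3.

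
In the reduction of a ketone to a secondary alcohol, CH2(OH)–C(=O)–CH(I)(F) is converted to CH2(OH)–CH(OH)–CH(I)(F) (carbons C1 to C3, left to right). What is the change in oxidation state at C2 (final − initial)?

-2

Before: C2 has 2 bonds to C, 2 bonds to O → oxidation state +2.
After: C2 has 2 bonds to C, 1 bond to H, 1 bond to O → oxidation state 0.
Δ = 0 − (+2) = -2, so this is a reduction at C2.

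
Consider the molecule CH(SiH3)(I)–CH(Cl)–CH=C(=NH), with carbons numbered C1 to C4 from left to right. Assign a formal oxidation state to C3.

-1

Each bond to a more electronegative atom (O, N, halogen) counts +1, each bond to a less electronegative atom (H, metal, B, Si) counts −1, and each C–C bond counts 0.
C3 has one bond to C (0), a double bond to C (2×0 = 0), one bond to H (-1).
Oxidation state = 0 + 0 − 1 = -1.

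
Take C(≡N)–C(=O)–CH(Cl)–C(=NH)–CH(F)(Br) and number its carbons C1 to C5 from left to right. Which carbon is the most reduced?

C3

Assign +1 per bond to O/N/halogen, −1 per bond to H or an electropositive element, and 0 per bond to carbon. Tallying each carbon:
C1: 1C, 3N → 0 + 3 = +3
C2: 2C, 2O → 0 + 2 = +2
C3: 2C, 1H, 1Cl → 0 − 1 + 1 = 0
C4: 2C, 2N → 0 + 2 = +2
C5: 1C, 1H, 1F, 1Br → 0 − 1 + 1 + 1 = +1
The most reduced carbon is C3 at 0.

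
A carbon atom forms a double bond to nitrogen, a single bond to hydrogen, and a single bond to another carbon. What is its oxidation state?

Assign +1 per bond to O/N/halogen, −1 per bond to H or an electropositive element, and 0 per bond to carbon.
The carbon has one bond to C (0), one bond to H (-1), a double bond to N (2×+1 = +2).
Oxidation state = 0 − 1 + 2 = +1.

+1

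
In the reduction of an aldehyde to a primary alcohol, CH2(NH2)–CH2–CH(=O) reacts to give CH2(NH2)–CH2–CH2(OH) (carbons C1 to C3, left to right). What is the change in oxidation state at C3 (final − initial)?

Before: C3 has 1 bond to C, 1 bond to H, 2 bonds to O → oxidation state +1.
After: C3 has 1 bond to C, 2 bonds to H, 1 bond to O → oxidation state -1.
Δ = -1 − (+1) = -2, so this is a reduction at C3.

-2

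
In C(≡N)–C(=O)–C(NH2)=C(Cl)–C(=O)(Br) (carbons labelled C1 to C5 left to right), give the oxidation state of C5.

+3

Assign +1 per bond to O/N/halogen, −1 per bond to H or an electropositive element, and 0 per bond to carbon.
C5 has one bond to C (0), a double bond to O (2×+1 = +2), one bond to Br (+1).
Oxidation state = 0 + 2 + 1 = +3.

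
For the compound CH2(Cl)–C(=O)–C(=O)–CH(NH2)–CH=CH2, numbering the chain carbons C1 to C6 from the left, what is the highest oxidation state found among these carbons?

+2

Tallying each carbon's bonds:
C1: 1C, 2H, 1Cl → 0 − 2 + 1 = -1
C2: 2C, 2O → 0 + 2 = +2
C3: 2C, 2O → 0 + 2 = +2
C4: 2C, 1H, 1N → 0 − 1 + 1 = 0
C5: 3C, 1H → 0 − 1 = -1
C6: 2C, 2H → 0 − 2 = -2
The highest value is +2.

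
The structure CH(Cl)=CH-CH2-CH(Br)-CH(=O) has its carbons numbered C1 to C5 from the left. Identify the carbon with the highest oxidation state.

C5

Tallying each carbon's bonds:
C1: 2C, 1H, 1Cl → 0 − 1 + 1 = 0
C2: 3C, 1H → 0 − 1 = -1
C3: 2C, 2H → 0 − 2 = -2
C4: 2C, 1H, 1Br → 0 − 1 + 1 = 0
C5: 1C, 1H, 2O → 0 − 1 + 2 = +1
The most oxidised carbon is C5 at +1.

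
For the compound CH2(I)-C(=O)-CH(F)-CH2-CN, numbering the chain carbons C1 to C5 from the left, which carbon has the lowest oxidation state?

Tallying each carbon's bonds:
C1: 1C, 2H, 1I → 0 − 2 + 1 = -1
C2: 2C, 2O → 0 + 2 = +2
C3: 2C, 1H, 1F → 0 − 1 + 1 = 0
C4: 2C, 2H → 0 − 2 = -2
C5: 1C, 3N → 0 + 3 = +3
The most reduced carbon is C4 at -2.

C4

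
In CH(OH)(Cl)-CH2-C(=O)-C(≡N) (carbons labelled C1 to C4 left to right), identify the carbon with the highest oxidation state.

Count +1 for every bond to an atom more electronegative than carbon and −1 for every bond to one less electronegative; C–C bonds are 0. Tallying each carbon:
C1: 1C, 1H, 1O, 1Cl → 0 − 1 + 1 + 1 = +1
C2: 2C, 2H → 0 − 2 = -2
C3: 2C, 2O → 0 + 2 = +2
C4: 1C, 3N → 0 + 3 = +3
The most oxidised carbon is C4 at +3.

C4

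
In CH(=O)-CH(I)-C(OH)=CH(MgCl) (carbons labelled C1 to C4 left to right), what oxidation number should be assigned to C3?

Assign +1 per bond to O/N/halogen, −1 per bond to H or an electropositive element, and 0 per bond to carbon.
C3 has one bond to C (0), a double bond to C (2×0 = 0), one bond to O (+1).
Oxidation state = 0 + 0 + 1 = +1.

+1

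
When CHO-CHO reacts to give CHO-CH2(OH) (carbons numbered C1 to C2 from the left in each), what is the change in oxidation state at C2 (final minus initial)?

Before: C2 has 1 bond to C, 1 bond to H, 2 bonds to O → oxidation state +1.
After: C2 has 1 bond to C, 2 bonds to H, 1 bond to O → oxidation state -1.
Δ = -1 − (+1) = -2, so this is a reduction at C2.

-2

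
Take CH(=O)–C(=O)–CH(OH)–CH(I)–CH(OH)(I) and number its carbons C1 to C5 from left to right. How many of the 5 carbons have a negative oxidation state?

Tallying each carbon's bonds:
C1: 1C, 1H, 2O → 0 − 1 + 2 = +1
C2: 2C, 2O → 0 + 2 = +2
C3: 2C, 1H, 1O → 0 − 1 + 1 = 0
C4: 2C, 1H, 1I → 0 − 1 + 1 = 0
C5: 1C, 1H, 1O, 1I → 0 − 1 + 1 + 1 = +1
0 carbons meet the condition.

0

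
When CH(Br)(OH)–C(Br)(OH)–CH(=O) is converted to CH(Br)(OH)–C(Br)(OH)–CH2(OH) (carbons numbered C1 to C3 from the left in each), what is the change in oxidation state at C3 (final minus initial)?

-2

Before: C3 has 1 bond to C, 1 bond to H, 2 bonds to O → oxidation state +1.
After: C3 has 1 bond to C, 2 bonds to H, 1 bond to O → oxidation state -1.
Δ = -1 − (+1) = -2, so this is a reduction at C3.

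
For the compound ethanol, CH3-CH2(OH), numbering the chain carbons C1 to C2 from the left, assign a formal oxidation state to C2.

Count +1 for every bond to an atom more electronegative than carbon and −1 for every bond to one less electronegative; C–C bonds are 0.
C2 has one bond to H (-1), one bond to H (-1), one bond to O (+1), one bond to C (0).
Oxidation state = -1 − 1 + 1 + 0 = -1.

-1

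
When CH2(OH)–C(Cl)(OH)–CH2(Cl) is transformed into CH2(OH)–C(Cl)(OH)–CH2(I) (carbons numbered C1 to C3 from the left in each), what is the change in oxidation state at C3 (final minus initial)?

Before: C3 has 1 bond to C, 2 bonds to H, 1 bond to Cl → oxidation state -1.
After: C3 has 1 bond to C, 2 bonds to H, 1 bond to I → oxidation state -1.
Δ = -1 − (-1) = 0, so no net redox change at C3.

0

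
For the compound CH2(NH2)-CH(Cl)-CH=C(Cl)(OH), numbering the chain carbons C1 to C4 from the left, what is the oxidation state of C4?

C4 has a double bond to C (2×0 = 0), one bond to Cl (+1), one bond to O (+1).
Oxidation state = 0 + 1 + 1 = +2.

+2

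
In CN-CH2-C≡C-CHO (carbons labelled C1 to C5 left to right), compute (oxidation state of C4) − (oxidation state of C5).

-1

C4: 4C → 0 = 0
C5: 1C, 1H, 2O → 0 − 1 + 2 = +1
Difference: 0 − (+1) = -1.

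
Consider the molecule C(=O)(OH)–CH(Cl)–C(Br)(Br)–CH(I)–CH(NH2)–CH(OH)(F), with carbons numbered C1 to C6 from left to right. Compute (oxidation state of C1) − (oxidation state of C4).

C1: 1C, 3O → 0 + 3 = +3
C4: 2C, 1H, 1I → 0 − 1 + 1 = 0
Difference: +3 − (0) = +3.

+3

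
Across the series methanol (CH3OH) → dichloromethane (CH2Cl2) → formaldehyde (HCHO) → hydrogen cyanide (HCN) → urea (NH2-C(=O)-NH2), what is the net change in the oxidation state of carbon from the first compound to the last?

Carbon oxidation states along the series — methanol: -2, dichloromethane: 0, formaldehyde: 0, hydrogen cyanide: +2, urea: +4.
Net change = +4 − (-2) = +6.

+6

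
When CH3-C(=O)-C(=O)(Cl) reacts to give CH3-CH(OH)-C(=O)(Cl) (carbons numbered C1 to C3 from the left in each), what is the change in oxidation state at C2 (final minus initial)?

-2

Before: C2 has 2 bonds to C, 2 bonds to O → oxidation state +2.
After: C2 has 2 bonds to C, 1 bond to H, 1 bond to O → oxidation state 0.
Δ = 0 − (+2) = -2, so this is a reduction at C2.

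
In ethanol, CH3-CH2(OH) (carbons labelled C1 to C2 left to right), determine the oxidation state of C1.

Assign +1 per bond to O/N/halogen, −1 per bond to H or an electropositive element, and 0 per bond to carbon.
C1 has one bond to H (-1), one bond to H (-1), one bond to H (-1), one bond to C (0).
Oxidation state = -1 − 1 − 1 + 0 = -3.

-3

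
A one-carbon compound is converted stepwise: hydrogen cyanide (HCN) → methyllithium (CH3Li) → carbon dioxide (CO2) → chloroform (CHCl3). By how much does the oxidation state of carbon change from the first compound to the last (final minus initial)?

Carbon oxidation states along the series — hydrogen cyanide: +2, methyllithium: -4, carbon dioxide: +4, chloroform: +2.
Net change = +2 − (+2) = 0.

0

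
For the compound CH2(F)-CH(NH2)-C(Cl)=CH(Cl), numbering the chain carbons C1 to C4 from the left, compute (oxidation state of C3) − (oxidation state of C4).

C3: 3C, 1Cl → 0 + 1 = +1
C4: 2C, 1H, 1Cl → 0 − 1 + 1 = 0
Difference: +1 − (0) = +1.

+1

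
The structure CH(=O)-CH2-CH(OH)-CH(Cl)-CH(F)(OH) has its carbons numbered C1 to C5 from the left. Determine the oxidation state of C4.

Assign +1 per bond to O/N/halogen, −1 per bond to H or an electropositive element, and 0 per bond to carbon.
C4 has one bond to C (0), one bond to C (0), one bond to Cl (+1), one bond to H (-1).
Oxidation state = 0 + 0 + 1 − 1 = 0.

0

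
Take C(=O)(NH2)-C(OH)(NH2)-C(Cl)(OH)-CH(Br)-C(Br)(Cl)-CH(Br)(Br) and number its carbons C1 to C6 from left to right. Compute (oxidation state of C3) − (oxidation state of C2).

C3: 2C, 1O, 1Cl → 0 + 1 + 1 = +2
C2: 2C, 1O, 1N → 0 + 1 + 1 = +2
Difference: +2 − (+2) = 0.

0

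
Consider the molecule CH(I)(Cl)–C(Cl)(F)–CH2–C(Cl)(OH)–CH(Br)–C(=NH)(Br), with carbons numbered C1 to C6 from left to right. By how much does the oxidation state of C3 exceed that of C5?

-2

C3: 2C, 2H → 0 − 2 = -2
C5: 2C, 1H, 1Br → 0 − 1 + 1 = 0
Difference: -2 − (0) = -2.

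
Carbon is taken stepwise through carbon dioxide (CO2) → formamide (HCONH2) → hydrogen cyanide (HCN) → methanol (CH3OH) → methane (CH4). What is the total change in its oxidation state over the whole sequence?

Carbon oxidation states along the series — carbon dioxide: +4, formamide: +2, hydrogen cyanide: +2, methanol: -2, methane: -4.
Net change = -4 − (+4) = -8.

-8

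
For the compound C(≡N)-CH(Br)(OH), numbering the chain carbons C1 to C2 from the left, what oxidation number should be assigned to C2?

+1

Each bond to a more electronegative atom (O, N, halogen) counts +1, each bond to a less electronegative atom (H, metal, B, Si) counts −1, and each C–C bond counts 0.
C2 has one bond to C (0), one bond to H (-1), one bond to Br (+1), one bond to O (+1).
Oxidation state = 0 − 1 + 1 + 1 = +1.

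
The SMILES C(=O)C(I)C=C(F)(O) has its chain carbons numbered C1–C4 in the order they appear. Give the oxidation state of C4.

+2

Bonds to more-electronegative neighbours contribute +1 each, bonds to H or metals contribute −1 each, and C–C bonds contribute 0.
C4 has a double bond to C (2×0 = 0), one bond to F (+1), one bond to O (+1).
Oxidation state = 0 + 1 + 1 = +2.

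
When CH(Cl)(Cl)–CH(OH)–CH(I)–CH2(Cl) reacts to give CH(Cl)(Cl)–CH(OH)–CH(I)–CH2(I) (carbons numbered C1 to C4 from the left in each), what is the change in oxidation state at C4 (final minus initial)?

Before: C4 has 1 bond to C, 2 bonds to H, 1 bond to Cl → oxidation state -1.
After: C4 has 1 bond to C, 2 bonds to H, 1 bond to I → oxidation state -1.
Δ = -1 − (-1) = 0, so no net redox change at C4.

0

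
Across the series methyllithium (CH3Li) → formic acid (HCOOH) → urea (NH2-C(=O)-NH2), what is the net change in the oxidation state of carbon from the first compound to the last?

Carbon oxidation states along the series — methyllithium: -4, formic acid: +2, urea: +4.
Net change = +4 − (-4) = +8.

+8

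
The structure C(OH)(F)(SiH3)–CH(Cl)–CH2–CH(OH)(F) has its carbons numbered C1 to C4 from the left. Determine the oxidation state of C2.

C2 has one bond to C (0), one bond to C (0), one bond to H (-1), one bond to Cl (+1).
Oxidation state = 0 + 0 − 1 + 1 = 0.

0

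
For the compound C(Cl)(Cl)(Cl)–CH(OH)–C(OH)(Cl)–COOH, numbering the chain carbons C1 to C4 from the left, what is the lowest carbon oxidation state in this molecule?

0

Tallying each carbon's bonds:
C1: 1C, 3Cl → 0 + 3 = +3
C2: 2C, 1H, 1O → 0 − 1 + 1 = 0
C3: 2C, 1O, 1Cl → 0 + 1 + 1 = +2
C4: 1C, 3O → 0 + 3 = +3
The lowest value is 0.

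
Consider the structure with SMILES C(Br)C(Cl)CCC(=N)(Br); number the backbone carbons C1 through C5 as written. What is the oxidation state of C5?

Bonds to more-electronegative neighbours contribute +1 each, bonds to H or metals contribute −1 each, and C–C bonds contribute 0.
C5 has one bond to C (0), a double bond to N (2×+1 = +2), one bond to Br (+1).
Oxidation state = 0 + 2 + 1 = +3.

+3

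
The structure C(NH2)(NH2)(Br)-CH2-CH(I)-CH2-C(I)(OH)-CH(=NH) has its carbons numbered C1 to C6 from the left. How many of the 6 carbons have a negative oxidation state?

2

Each bond to a more electronegative atom (O, N, halogen) counts +1, each bond to a less electronegative atom (H, metal, B, Si) counts −1, and each C–C bond counts 0. Tallying each carbon:
C1: 1C, 2N, 1Br → 0 + 2 + 1 = +3
C2: 2C, 2H → 0 − 2 = -2
C3: 2C, 1H, 1I → 0 − 1 + 1 = 0
C4: 2C, 2H → 0 − 2 = -2
C5: 2C, 1O, 1I → 0 + 1 + 1 = +2
C6: 1C, 1H, 2N → 0 − 1 + 2 = +1
2 carbons (C2, C4) meet the condition.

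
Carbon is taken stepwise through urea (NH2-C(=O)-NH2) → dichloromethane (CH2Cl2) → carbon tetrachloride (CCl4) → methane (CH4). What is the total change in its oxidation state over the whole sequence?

Carbon oxidation states along the series — urea: +4, dichloromethane: 0, carbon tetrachloride: +4, methane: -4.
Net change = -4 − (+4) = -8.

-8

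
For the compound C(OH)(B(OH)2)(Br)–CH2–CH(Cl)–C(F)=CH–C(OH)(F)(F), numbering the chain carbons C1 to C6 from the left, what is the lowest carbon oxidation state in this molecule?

Each bond to a more electronegative atom (O, N, halogen) counts +1, each bond to a less electronegative atom (H, metal, B, Si) counts −1, and each C–C bond counts 0. Tallying each carbon:
C1: 1C, 1O, 1Br, 1B → 0 + 1 + 1 − 1 = +1
C2: 2C, 2H → 0 − 2 = -2
C3: 2C, 1H, 1Cl → 0 − 1 + 1 = 0
C4: 3C, 1F → 0 + 1 = +1
C5: 3C, 1H → 0 − 1 = -1
C6: 1C, 1O, 2F → 0 + 1 + 2 = +3
The lowest value is -2.

-2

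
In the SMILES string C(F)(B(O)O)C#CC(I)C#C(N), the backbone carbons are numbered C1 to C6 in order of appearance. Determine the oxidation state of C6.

+1

Each bond to a more electronegative atom (O, N, halogen) counts +1, each bond to a less electronegative atom (H, metal, B, Si) counts −1, and each C–C bond counts 0.
C6 has a triple bond to C (3×0 = 0), one bond to N (+1).
Oxidation state = 0 + 1 = +1.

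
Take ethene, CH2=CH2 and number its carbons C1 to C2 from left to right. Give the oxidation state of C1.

-2

Each bond to a more electronegative atom (O, N, halogen) counts +1, each bond to a less electronegative atom (H, metal, B, Si) counts −1, and each C–C bond counts 0.
C1 has one bond to H (-1), one bond to H (-1), a double bond to C (2×0 = 0).
Oxidation state = -1 − 1 + 0 = -2.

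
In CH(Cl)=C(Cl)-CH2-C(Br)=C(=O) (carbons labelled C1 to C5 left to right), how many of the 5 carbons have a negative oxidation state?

1

Count +1 for every bond to an atom more electronegative than carbon and −1 for every bond to one less electronegative; C–C bonds are 0. Tallying each carbon:
C1: 2C, 1H, 1Cl → 0 − 1 + 1 = 0
C2: 3C, 1Cl → 0 + 1 = +1
C3: 2C, 2H → 0 − 2 = -2
C4: 3C, 1Br → 0 + 1 = +1
C5: 2C, 2O → 0 + 2 = +2
1 carbon (C3) meets the condition.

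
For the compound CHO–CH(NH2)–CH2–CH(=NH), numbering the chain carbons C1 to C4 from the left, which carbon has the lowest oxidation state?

Bonds to more-electronegative neighbours contribute +1 each, bonds to H or metals contribute −1 each, and C–C bonds contribute 0. Tallying each carbon:
C1: 1C, 1H, 2O → 0 − 1 + 2 = +1
C2: 2C, 1H, 1N → 0 − 1 + 1 = 0
C3: 2C, 2H → 0 − 2 = -2
C4: 1C, 1H, 2N → 0 − 1 + 2 = +1
The most reduced carbon is C3 at -2.

C3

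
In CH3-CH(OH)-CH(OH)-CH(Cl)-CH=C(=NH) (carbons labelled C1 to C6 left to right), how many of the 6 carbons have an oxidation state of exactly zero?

Each bond to a more electronegative atom (O, N, halogen) counts +1, each bond to a less electronegative atom (H, metal, B, Si) counts −1, and each C–C bond counts 0. Tallying each carbon:
C1: 1C, 3H → 0 − 3 = -3
C2: 2C, 1H, 1O → 0 − 1 + 1 = 0
C3: 2C, 1H, 1O → 0 − 1 + 1 = 0
C4: 2C, 1H, 1Cl → 0 − 1 + 1 = 0
C5: 3C, 1H → 0 − 1 = -1
C6: 2C, 2N → 0 + 2 = +2
3 carbons (C2, C3, C4) meet the condition.

3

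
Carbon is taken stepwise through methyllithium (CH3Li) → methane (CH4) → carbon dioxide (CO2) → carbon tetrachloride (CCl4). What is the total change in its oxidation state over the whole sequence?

+8

Carbon oxidation states along the series — methyllithium: -4, methane: -4, carbon dioxide: +4, carbon tetrachloride: +4.
Net change = +4 − (-4) = +8.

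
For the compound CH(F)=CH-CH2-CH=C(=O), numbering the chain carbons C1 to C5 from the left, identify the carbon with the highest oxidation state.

C5

Tallying each carbon's bonds:
C1: 2C, 1H, 1F → 0 − 1 + 1 = 0
C2: 3C, 1H → 0 − 1 = -1
C3: 2C, 2H → 0 − 2 = -2
C4: 3C, 1H → 0 − 1 = -1
C5: 2C, 2O → 0 + 2 = +2
The most oxidised carbon is C5 at +2.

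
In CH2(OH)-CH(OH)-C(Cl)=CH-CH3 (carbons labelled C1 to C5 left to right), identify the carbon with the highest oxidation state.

Tallying each carbon's bonds:
C1: 1C, 2H, 1O → 0 − 2 + 1 = -1
C2: 2C, 1H, 1O → 0 − 1 + 1 = 0
C3: 3C, 1Cl → 0 + 1 = +1
C4: 3C, 1H → 0 − 1 = -1
C5: 1C, 3H → 0 − 3 = -3
The most oxidised carbon is C3 at +1.

C3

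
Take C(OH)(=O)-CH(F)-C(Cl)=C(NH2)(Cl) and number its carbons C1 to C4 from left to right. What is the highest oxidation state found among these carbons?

+3

Count +1 for every bond to an atom more electronegative than carbon and −1 for every bond to one less electronegative; C–C bonds are 0. Tallying each carbon:
C1: 1C, 3O → 0 + 3 = +3
C2: 2C, 1H, 1F → 0 − 1 + 1 = 0
C3: 3C, 1Cl → 0 + 1 = +1
C4: 2C, 1N, 1Cl → 0 + 1 + 1 = +2
The highest value is +3.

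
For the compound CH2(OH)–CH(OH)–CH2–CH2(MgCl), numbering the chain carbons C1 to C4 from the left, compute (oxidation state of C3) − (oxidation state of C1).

-1

C3: 2C, 2H → 0 − 2 = -2
C1: 1C, 2H, 1O → 0 − 2 + 1 = -1
Difference: -2 − (-1) = -1.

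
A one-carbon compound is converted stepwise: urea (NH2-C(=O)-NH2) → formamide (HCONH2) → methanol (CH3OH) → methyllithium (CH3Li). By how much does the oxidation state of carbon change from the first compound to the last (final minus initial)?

-8

Carbon oxidation states along the series — urea: +4, formamide: +2, methanol: -2, methyllithium: -4.
Net change = -4 − (+4) = -8.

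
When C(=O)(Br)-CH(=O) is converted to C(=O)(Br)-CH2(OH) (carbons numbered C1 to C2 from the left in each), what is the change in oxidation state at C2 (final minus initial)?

-2

Before: C2 has 1 bond to C, 1 bond to H, 2 bonds to O → oxidation state +1.
After: C2 has 1 bond to C, 2 bonds to H, 1 bond to O → oxidation state -1.
Δ = -1 − (+1) = -2, so this is a reduction at C2.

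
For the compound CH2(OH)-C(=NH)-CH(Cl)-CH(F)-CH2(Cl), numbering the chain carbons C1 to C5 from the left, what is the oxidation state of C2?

Each bond to a more electronegative atom (O, N, halogen) counts +1, each bond to a less electronegative atom (H, metal, B, Si) counts −1, and each C–C bond counts 0.
C2 has one bond to C (0), one bond to C (0), a double bond to N (2×+1 = +2).
Oxidation state = 0 + 0 + 2 = +2.

+2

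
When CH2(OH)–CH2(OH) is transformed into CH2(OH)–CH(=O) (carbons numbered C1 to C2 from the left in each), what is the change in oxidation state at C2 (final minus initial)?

+2

Before: C2 has 1 bond to C, 2 bonds to H, 1 bond to O → oxidation state -1.
After: C2 has 1 bond to C, 1 bond to H, 2 bonds to O → oxidation state +1.
Δ = +1 − (-1) = +2, so this is an oxidation at C2.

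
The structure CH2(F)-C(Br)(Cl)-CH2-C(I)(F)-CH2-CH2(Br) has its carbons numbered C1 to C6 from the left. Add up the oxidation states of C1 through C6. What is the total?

-2

Each bond to a more electronegative atom (O, N, halogen) counts +1, each bond to a less electronegative atom (H, metal, B, Si) counts −1, and each C–C bond counts 0. Tallying each carbon:
C1: 1C, 2H, 1F → 0 − 2 + 1 = -1
C2: 2C, 1Cl, 1Br → 0 + 1 + 1 = +2
C3: 2C, 2H → 0 − 2 = -2
C4: 2C, 1F, 1I → 0 + 1 + 1 = +2
C5: 2C, 2H → 0 − 2 = -2
C6: 1C, 2H, 1Br → 0 − 2 + 1 = -1
Sum = -1 + 2 − 2 + 2 − 2 − 1 = -2.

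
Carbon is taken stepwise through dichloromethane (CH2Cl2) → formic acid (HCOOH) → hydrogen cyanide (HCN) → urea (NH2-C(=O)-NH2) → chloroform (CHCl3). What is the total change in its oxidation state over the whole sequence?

+2

Carbon oxidation states along the series — dichloromethane: 0, formic acid: +2, hydrogen cyanide: +2, urea: +4, chloroform: +2.
Net change = +2 − (0) = +2.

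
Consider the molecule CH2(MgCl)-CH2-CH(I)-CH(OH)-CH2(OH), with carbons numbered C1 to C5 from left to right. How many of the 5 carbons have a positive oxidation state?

0

Count +1 for every bond to an atom more electronegative than carbon and −1 for every bond to one less electronegative; C–C bonds are 0. Tallying each carbon:
C1: 1C, 2H, 1Mg → 0 − 2 − 1 = -3
C2: 2C, 2H → 0 − 2 = -2
C3: 2C, 1H, 1I → 0 − 1 + 1 = 0
C4: 2C, 1H, 1O → 0 − 1 + 1 = 0
C5: 1C, 2H, 1O → 0 − 2 + 1 = -1
0 carbons meet the condition.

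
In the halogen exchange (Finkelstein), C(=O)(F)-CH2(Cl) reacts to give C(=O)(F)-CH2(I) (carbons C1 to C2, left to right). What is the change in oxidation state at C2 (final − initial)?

Before: C2 has 1 bond to C, 2 bonds to H, 1 bond to Cl → oxidation state -1.
After: C2 has 1 bond to C, 2 bonds to H, 1 bond to I → oxidation state -1.
Δ = -1 − (-1) = 0, so no net redox change at C2.

0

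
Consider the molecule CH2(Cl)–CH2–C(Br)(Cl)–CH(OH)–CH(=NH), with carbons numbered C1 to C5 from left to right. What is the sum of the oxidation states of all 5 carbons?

Tallying each carbon's bonds:
C1: 1C, 2H, 1Cl → 0 − 2 + 1 = -1
C2: 2C, 2H → 0 − 2 = -2
C3: 2C, 1Cl, 1Br → 0 + 1 + 1 = +2
C4: 2C, 1H, 1O → 0 − 1 + 1 = 0
C5: 1C, 1H, 2N → 0 − 1 + 2 = +1
Sum = -1 − 2 + 2 + 0 + 1 = 0.

0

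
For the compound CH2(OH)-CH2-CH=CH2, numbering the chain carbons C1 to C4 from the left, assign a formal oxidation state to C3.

C3 has one bond to C (0), a double bond to C (2×0 = 0), one bond to H (-1).
Oxidation state = 0 + 0 − 1 = -1.

-1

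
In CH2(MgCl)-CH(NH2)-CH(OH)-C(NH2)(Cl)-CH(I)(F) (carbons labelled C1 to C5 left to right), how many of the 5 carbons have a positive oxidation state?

2

Assign +1 per bond to O/N/halogen, −1 per bond to H or an electropositive element, and 0 per bond to carbon. Tallying each carbon:
C1: 1C, 2H, 1Mg → 0 − 2 − 1 = -3
C2: 2C, 1H, 1N → 0 − 1 + 1 = 0
C3: 2C, 1H, 1O → 0 − 1 + 1 = 0
C4: 2C, 1N, 1Cl → 0 + 1 + 1 = +2
C5: 1C, 1H, 1F, 1I → 0 − 1 + 1 + 1 = +1
2 carbons (C4, C5) meet the condition.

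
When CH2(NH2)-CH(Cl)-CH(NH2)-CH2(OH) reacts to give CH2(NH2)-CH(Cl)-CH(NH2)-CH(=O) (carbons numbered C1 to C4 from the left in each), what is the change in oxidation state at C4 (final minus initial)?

Before: C4 has 1 bond to C, 2 bonds to H, 1 bond to O → oxidation state -1.
After: C4 has 1 bond to C, 1 bond to H, 2 bonds to O → oxidation state +1.
Δ = +1 − (-1) = +2, so this is an oxidation at C4.

+2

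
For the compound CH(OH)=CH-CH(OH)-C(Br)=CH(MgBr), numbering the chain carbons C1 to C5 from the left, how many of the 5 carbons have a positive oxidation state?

Tallying each carbon's bonds:
C1: 2C, 1H, 1O → 0 − 1 + 1 = 0
C2: 3C, 1H → 0 − 1 = -1
C3: 2C, 1H, 1O → 0 − 1 + 1 = 0
C4: 3C, 1Br → 0 + 1 = +1
C5: 2C, 1H, 1Mg → 0 − 1 − 1 = -2
1 carbon (C4) meets the condition.

1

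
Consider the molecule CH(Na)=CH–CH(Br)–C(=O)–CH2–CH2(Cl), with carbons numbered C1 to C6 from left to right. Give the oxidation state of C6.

Bonds to more-electronegative neighbours contribute +1 each, bonds to H or metals contribute −1 each, and C–C bonds contribute 0.
C6 has one bond to C (0), one bond to H (-1), one bond to Cl (+1), one bond to H (-1).
Oxidation state = 0 − 1 + 1 − 1 = -1.

-1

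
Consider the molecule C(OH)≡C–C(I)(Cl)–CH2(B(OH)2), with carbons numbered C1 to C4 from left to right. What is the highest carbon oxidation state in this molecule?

Bonds to more-electronegative neighbours contribute +1 each, bonds to H or metals contribute −1 each, and C–C bonds contribute 0. Tallying each carbon:
C1: 3C, 1O → 0 + 1 = +1
C2: 4C → 0 = 0
C3: 2C, 1Cl, 1I → 0 + 1 + 1 = +2
C4: 1C, 2H, 1B → 0 − 2 − 1 = -3
The highest value is +2.

+2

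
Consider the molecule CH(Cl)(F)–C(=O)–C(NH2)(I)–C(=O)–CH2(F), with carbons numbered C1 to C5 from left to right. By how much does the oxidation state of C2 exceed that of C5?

+3

C2: 2C, 2O → 0 + 2 = +2
C5: 1C, 2H, 1F → 0 − 2 + 1 = -1
Difference: +2 − (-1) = +3.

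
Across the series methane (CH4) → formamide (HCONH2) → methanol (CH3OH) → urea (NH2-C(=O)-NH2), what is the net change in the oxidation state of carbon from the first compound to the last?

Carbon oxidation states along the series — methane: -4, formamide: +2, methanol: -2, urea: +4.
Net change = +4 − (-4) = +8.

+8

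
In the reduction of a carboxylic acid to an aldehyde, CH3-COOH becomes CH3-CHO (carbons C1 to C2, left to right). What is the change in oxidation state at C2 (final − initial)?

-2

Before: C2 has 1 bond to C, 3 bonds to O → oxidation state +3.
After: C2 has 1 bond to C, 1 bond to H, 2 bonds to O → oxidation state +1.
Δ = +1 − (+3) = -2, so this is a reduction at C2.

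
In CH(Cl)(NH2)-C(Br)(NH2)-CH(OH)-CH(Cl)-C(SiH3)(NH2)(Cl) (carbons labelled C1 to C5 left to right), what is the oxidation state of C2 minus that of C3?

C2: 2C, 1N, 1Br → 0 + 1 + 1 = +2
C3: 2C, 1H, 1O → 0 − 1 + 1 = 0
Difference: +2 − (0) = +2.

+2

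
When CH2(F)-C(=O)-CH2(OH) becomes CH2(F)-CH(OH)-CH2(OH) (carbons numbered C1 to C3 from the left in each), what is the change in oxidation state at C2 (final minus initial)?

-2

Before: C2 has 2 bonds to C, 2 bonds to O → oxidation state +2.
After: C2 has 2 bonds to C, 1 bond to H, 1 bond to O → oxidation state 0.
Δ = 0 − (+2) = -2, so this is a reduction at C2.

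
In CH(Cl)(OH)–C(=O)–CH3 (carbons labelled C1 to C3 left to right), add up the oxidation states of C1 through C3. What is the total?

Count +1 for every bond to an atom more electronegative than carbon and −1 for every bond to one less electronegative; C–C bonds are 0. Tallying each carbon:
C1: 1C, 1H, 1O, 1Cl → 0 − 1 + 1 + 1 = +1
C2: 2C, 2O → 0 + 2 = +2
C3: 1C, 3H → 0 − 3 = -3
Sum = +1 + 2 − 3 = 0.

0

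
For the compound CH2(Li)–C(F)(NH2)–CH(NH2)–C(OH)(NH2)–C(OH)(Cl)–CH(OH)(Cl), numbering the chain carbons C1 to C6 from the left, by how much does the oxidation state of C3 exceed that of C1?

+3

C3: 2C, 1H, 1N → 0 − 1 + 1 = 0
C1: 1C, 2H, 1Li → 0 − 2 − 1 = -3
Difference: 0 − (-3) = +3.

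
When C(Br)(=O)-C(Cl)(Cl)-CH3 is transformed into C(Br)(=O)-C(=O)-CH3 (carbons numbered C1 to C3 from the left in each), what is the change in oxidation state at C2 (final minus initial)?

0

Before: C2 has 2 bonds to C, 2 bonds to Cl → oxidation state +2.
After: C2 has 2 bonds to C, 2 bonds to O → oxidation state +2.
Δ = +2 − (+2) = 0, so no net redox change at C2.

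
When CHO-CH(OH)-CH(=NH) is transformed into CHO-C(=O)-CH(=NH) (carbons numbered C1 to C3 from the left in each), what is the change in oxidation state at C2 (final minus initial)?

+2

Before: C2 has 2 bonds to C, 1 bond to H, 1 bond to O → oxidation state 0.
After: C2 has 2 bonds to C, 2 bonds to O → oxidation state +2.
Δ = +2 − (0) = +2, so this is an oxidation at C2.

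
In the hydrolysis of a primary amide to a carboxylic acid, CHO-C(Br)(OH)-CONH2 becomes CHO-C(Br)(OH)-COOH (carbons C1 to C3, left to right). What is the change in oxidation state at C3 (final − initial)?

Before: C3 has 1 bond to C, 2 bonds to O, 1 bond to N → oxidation state +3.
After: C3 has 1 bond to C, 3 bonds to O → oxidation state +3.
Δ = +3 − (+3) = 0, so no net redox change at C3.

0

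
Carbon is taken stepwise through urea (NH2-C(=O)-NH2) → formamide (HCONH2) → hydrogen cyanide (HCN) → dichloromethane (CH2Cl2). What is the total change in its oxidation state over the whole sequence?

-4

Carbon oxidation states along the series — urea: +4, formamide: +2, hydrogen cyanide: +2, dichloromethane: 0.
Net change = 0 − (+4) = -4.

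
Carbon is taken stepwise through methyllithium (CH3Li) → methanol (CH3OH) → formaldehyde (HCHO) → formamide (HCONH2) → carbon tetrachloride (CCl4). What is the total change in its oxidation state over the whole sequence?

+8

Carbon oxidation states along the series — methyllithium: -4, methanol: -2, formaldehyde: 0, formamide: +2, carbon tetrachloride: +4.
Net change = +4 − (-4) = +8.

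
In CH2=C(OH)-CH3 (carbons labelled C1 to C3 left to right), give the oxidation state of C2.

+1

Count +1 for every bond to an atom more electronegative than carbon and −1 for every bond to one less electronegative; C–C bonds are 0.
C2 has a double bond to C (2×0 = 0), one bond to C (0), one bond to O (+1).
Oxidation state = 0 + 0 + 1 = +1.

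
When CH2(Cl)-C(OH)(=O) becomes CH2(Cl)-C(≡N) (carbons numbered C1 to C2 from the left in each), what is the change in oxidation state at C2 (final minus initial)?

Before: C2 has 1 bond to C, 3 bonds to O → oxidation state +3.
After: C2 has 1 bond to C, 3 bonds to N → oxidation state +3.
Δ = +3 − (+3) = 0, so no net redox change at C2.

0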